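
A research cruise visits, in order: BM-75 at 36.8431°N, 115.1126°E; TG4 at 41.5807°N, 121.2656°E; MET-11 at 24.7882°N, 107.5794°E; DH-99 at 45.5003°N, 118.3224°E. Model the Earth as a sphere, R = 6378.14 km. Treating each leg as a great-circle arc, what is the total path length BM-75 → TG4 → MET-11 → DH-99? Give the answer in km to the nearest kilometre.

5503 km

BM-75→TG4: c = 0.117244 rad, d = 747.80 km
TG4→MET-11: c = 0.353765 rad, d = 2256.36 km
MET-11→DH-99: c = 0.391817 rad, d = 2499.07 km
Total = 747.80 + 2256.36 + 2499.07 = 5503.23 km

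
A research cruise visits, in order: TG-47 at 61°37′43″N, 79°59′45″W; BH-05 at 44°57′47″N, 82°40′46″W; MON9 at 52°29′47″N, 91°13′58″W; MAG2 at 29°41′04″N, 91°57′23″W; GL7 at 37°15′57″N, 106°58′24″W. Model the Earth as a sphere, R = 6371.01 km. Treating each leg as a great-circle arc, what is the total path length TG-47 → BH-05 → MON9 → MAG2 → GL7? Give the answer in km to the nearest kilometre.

TG-47: φ = +61.62861°, λ = -79.99583°
BH-05: φ = +44.96306°, λ = -82.67944°
MON9: φ = +52.49639°, λ = -91.23278°
MAG2: φ = +29.68444°, λ = -91.95639°
GL7: φ = +37.26583°, λ = -106.97333°
TG-47→BH-05: c = 0.292152 rad, d = 1861.30 km
BH-05→MON9: c = 0.164027 rad, d = 1045.02 km
MON9→MAG2: c = 0.398252 rad, d = 2537.27 km
MAG2→GL7: c = 0.255065 rad, d = 1625.02 km
Total = 1861.30 + 1045.02 + 2537.27 + 1625.02 = 7068.62 km

7069 km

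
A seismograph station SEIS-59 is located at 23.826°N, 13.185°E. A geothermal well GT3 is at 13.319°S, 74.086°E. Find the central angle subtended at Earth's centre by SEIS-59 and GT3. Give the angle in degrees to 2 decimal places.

70.13°

Δφ = -37.1450°,  Δλ = 60.9010°
a = sin²(Δφ/2) + cos φ₁ cos φ₂ sin²(Δλ/2) = 0.330077
c = 2·arcsin(√a) = 1.224042 rad = 70.1325°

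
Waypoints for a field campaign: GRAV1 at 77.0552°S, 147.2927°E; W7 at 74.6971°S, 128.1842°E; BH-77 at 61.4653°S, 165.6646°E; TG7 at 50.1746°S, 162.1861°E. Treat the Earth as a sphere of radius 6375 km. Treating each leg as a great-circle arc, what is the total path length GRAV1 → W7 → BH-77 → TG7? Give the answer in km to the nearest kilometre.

GRAV1→W7: c = 0.090633 rad, d = 577.79 km
W7→BH-77: c = 0.325704 rad, d = 2076.36 km
BH-77→TG7: c = 0.199918 rad, d = 1274.48 km
Total = 577.79 + 2076.36 + 1274.48 = 3928.63 km

3929 km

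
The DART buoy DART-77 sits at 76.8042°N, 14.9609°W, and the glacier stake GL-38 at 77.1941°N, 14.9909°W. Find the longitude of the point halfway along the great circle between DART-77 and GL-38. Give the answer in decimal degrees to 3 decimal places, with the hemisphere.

Bx = cos φ₂ cos Δλ = 0.221649,  By = cos φ₂ sin Δλ = -0.000116
φₘ = atan2(sin φ₁ + sin φ₂, √((cos φ₁ + Bx)² + By²)) = 76.99915°
λₘ = λ₁ + atan2(By, cos φ₁ + Bx) = -14.97568°

14.976°W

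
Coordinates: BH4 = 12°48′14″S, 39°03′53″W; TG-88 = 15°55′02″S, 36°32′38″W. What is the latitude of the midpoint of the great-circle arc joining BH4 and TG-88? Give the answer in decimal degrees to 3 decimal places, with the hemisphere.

BH4: φ = -12.80389°, λ = -39.06472°
TG-88: φ = -15.91722°, λ = -36.54389°
Bx = cos φ₂ cos Δλ = 0.960728,  By = cos φ₂ sin Δλ = 0.042296
φₘ = atan2(sin φ₁ + sin φ₂, √((cos φ₁ + Bx)² + By²)) = -14.36389°
λₘ = λ₁ + atan2(By, cos φ₁ + Bx) = -37.81308°

14.364°S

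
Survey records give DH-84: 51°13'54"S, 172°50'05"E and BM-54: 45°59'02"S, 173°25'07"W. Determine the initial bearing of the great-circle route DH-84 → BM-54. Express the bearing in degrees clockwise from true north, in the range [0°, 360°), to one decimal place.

65.3°

DH-84: φ = -51.23167°, λ = +172.83472°
BM-54: φ = -45.98389°, λ = -173.41861°
Δλ = 13.7467°
y = sin Δλ · cos φ₂ = 0.165119
x = cos φ₁ sin φ₂ − sin φ₁ cos φ₂ cos Δλ = 0.075944
θ = atan2(y, x) = 65.3006° → 65.3006° (mod 360°)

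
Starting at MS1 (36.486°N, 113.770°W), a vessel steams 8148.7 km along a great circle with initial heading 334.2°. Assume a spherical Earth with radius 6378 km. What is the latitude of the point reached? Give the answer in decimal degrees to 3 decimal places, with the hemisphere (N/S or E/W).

δ = d/R = 8148.7/6378 = 1.277626 rad
φ₂ = arcsin(sin φ₁ cos δ + cos φ₁ sin δ cos θ)
   = arcsin(0.59463·0.28899 + 0.80400·0.95733·0.90032) = 59.86139°
λ₂ = λ₁ + atan2(sin θ sin δ cos φ₁, cos δ − sin φ₁ sin φ₂) = 122.31303°

59.861°N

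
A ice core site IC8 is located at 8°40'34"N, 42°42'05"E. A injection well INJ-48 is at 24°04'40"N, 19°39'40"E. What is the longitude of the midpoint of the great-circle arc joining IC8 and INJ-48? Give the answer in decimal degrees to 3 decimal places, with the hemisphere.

31.645°E

IC8: φ = +8.67611°, λ = +42.70139°
INJ-48: φ = +24.07778°, λ = +19.66111°
Bx = cos φ₂ cos Δλ = 0.840163,  By = cos φ₂ sin Δλ = -0.357325
φₘ = atan2(sin φ₁ + sin φ₂, √((cos φ₁ + Bx)² + By²)) = 16.69457°
λₘ = λ₁ + atan2(By, cos φ₁ + Bx) = 31.64530°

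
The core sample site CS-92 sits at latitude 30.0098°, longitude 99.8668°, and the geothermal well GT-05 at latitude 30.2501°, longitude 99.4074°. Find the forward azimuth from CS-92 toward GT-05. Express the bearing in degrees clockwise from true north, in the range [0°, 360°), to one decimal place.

Δλ = -0.4594°
y = sin Δλ · cos φ₂ = -0.006926
x = cos φ₁ sin φ₂ − sin φ₁ cos φ₂ cos Δλ = 0.004208
θ = atan2(y, x) = -58.7199° → 301.2801° (mod 360°)

301.3°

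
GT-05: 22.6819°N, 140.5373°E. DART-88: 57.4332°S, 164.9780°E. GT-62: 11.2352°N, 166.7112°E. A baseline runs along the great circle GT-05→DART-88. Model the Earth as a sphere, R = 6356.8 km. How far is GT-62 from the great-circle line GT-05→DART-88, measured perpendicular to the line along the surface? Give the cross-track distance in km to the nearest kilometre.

2517 km

δ₁₃ = central angle GT-05→GT-62 = 0.479311 rad  (haversine)
θ₁₃ = bearing GT-05→GT-62 = 110.257°,  θ₁₂ = bearing GT-05→DART-88 = 167.024°
dₓₜ = R·arcsin(sin δ₁₃ · sin(θ₁₃ − θ₁₂)) = 6356.8·arcsin(0.46117·sin(-56.767°)) = -2517.380 km
|dₓₜ| = 2517.380 km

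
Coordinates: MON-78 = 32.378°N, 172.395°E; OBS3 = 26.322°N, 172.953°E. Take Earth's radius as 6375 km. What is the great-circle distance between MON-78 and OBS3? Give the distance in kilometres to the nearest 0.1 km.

Δφ = -6.0560°,  Δλ = 0.5580°
a = sin²(Δφ/2) + cos φ₁ cos φ₂ sin²(Δλ/2) = 0.002808
c = 2·arcsin(√a) = 0.106037 rad = 6.0755°
d = R·c = 6375 × 0.106037 = 676.0 km

676.0 km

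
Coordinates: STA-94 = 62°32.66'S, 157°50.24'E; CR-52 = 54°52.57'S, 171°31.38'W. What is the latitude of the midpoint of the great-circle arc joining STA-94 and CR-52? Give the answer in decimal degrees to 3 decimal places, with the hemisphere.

STA-94: φ = -62.54433°, λ = +157.83733°
CR-52: φ = -54.87617°, λ = -171.52300°
Bx = cos φ₂ cos Δλ = 0.495021,  By = cos φ₂ sin Δλ = 0.293217
φₘ = atan2(sin φ₁ + sin φ₂, √((cos φ₁ + Bx)² + By²)) = -59.61112°
λₘ = λ₁ + atan2(By, cos φ₁ + Bx) = 174.88738°

59.611°S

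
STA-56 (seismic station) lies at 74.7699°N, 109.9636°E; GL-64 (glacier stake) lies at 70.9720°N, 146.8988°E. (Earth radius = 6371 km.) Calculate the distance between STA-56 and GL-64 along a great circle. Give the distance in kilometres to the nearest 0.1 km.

Δφ = -3.7979°,  Δλ = 36.9352°
a = sin²(Δφ/2) + cos φ₁ cos φ₂ sin²(Δλ/2) = 0.009692
c = 2·arcsin(√a) = 0.197216 rad = 11.2996°
d = R·c = 6371 × 0.197216 = 1256.5 km

1256.5 km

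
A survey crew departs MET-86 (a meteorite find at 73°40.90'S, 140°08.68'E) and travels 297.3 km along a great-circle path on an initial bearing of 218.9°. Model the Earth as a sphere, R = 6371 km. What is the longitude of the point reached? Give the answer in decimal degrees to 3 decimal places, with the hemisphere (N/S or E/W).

MET-86: φ = -73.68167°, λ = +140.14467°
δ = d/R = 297.3/6371 = 0.046665 rad
φ₂ = arcsin(sin φ₁ cos δ + cos φ₁ sin δ cos θ)
   = arcsin(-0.95972·0.99891 + 0.28097·0.04665·-0.77824) = -75.66645°
λ₂ = λ₁ + atan2(sin θ sin δ cos φ₁, cos δ − sin φ₁ sin φ₂) = 133.34929°

133.349°E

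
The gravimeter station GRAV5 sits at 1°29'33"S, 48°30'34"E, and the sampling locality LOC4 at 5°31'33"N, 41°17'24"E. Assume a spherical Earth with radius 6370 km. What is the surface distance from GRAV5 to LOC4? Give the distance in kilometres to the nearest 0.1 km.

GRAV5: φ = -1.49250°, λ = +48.50944°
LOC4: φ = +5.52583°, λ = +41.29000°
Δφ = 7.0183°,  Δλ = -7.2194°
a = sin²(Δφ/2) + cos φ₁ cos φ₂ sin²(Δλ/2) = 0.007691
c = 2·arcsin(√a) = 0.175618 rad = 10.0622°
d = R·c = 6370 × 0.175618 = 1118.7 km

1118.7 km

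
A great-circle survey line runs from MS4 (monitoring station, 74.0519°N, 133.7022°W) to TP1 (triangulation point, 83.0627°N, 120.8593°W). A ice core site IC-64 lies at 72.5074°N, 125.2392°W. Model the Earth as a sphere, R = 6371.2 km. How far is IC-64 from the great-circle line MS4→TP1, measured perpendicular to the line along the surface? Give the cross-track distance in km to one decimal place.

303.2 km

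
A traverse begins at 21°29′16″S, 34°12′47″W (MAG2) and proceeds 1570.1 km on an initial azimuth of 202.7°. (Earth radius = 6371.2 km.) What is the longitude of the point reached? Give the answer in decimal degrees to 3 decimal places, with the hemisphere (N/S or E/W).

MAG2: φ = -21.48778°, λ = -34.21306°
δ = d/R = 1570.1/6371.2 = 0.246437 rad
φ₂ = arcsin(sin φ₁ cos δ + cos φ₁ sin δ cos θ)
   = arcsin(-0.36630·0.96979 + 0.93050·0.24395·-0.92254) = -34.37779°
λ₂ = λ₁ + atan2(sin θ sin δ cos φ₁, cos δ − sin φ₁ sin φ₂) = -40.76278°

40.763°W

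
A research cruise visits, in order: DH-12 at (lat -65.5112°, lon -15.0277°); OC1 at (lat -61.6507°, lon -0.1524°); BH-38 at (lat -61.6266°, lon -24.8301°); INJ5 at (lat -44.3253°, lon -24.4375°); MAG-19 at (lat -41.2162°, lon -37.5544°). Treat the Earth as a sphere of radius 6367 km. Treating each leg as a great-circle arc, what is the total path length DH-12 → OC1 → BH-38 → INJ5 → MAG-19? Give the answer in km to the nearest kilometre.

DH-12→OC1: c = 0.133256 rad, d = 848.44 km
OC1→BH-38: c = 0.203372 rad, d = 1294.87 km
BH-38→INJ5: c = 0.301991 rad, d = 1922.78 km
INJ5→MAG-19: c = 0.176367 rad, d = 1122.93 km
Total = 848.44 + 1294.87 + 1922.78 + 1122.93 = 5189.02 km

5189 km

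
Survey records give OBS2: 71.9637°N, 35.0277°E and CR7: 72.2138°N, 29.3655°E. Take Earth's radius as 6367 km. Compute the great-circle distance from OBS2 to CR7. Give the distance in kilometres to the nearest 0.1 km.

Δφ = 0.2501°,  Δλ = -5.6622°
a = sin²(Δφ/2) + cos φ₁ cos φ₂ sin²(Δλ/2) = 0.000235
c = 2·arcsin(√a) = 0.030693 rad = 1.7586°
d = R·c = 6367 × 0.030693 = 195.4 km

195.4 km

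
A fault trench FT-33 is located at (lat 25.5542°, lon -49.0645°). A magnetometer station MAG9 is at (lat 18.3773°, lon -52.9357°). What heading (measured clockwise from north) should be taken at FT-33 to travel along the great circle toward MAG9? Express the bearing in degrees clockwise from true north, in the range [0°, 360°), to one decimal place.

Δλ = -3.8712°
y = sin Δλ · cos φ₂ = -0.064071
x = cos φ₁ sin φ₂ − sin φ₁ cos φ₂ cos Δλ = -0.123999
θ = atan2(y, x) = -152.6745° → 207.3255° (mod 360°)

207.3°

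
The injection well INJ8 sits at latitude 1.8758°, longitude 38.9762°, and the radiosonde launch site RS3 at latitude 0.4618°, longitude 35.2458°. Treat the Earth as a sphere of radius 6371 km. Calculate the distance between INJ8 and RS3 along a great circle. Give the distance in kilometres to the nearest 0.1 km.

443.5 km

Δφ = -1.4140°,  Δλ = -3.7304°
a = sin²(Δφ/2) + cos φ₁ cos φ₂ sin²(Δλ/2) = 0.001211
c = 2·arcsin(√a) = 0.069614 rad = 3.9886°
d = R·c = 6371 × 0.069614 = 443.5 km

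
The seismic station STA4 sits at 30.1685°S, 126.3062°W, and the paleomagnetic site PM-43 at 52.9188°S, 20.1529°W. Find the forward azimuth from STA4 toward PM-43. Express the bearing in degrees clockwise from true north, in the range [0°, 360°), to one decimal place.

Δλ = 106.1533°
y = sin Δλ · cos φ₂ = 0.579142
x = cos φ₁ sin φ₂ − sin φ₁ cos φ₂ cos Δλ = -0.774022
θ = atan2(y, x) = 143.1953° → 143.1953° (mod 360°)

143.2°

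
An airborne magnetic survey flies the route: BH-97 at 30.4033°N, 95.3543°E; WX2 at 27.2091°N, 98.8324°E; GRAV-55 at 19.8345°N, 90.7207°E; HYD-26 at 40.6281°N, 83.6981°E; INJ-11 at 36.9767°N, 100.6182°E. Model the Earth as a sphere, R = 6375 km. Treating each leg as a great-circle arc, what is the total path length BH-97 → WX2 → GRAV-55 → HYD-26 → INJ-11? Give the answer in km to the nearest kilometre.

BH-97→WX2: c = 0.077044 rad, d = 491.16 km
WX2→GRAV-55: c = 0.182693 rad, d = 1164.67 km
GRAV-55→HYD-26: c = 0.377716 rad, d = 2407.94 km
HYD-26→INJ-11: c = 0.238372 rad, d = 1519.62 km
Total = 491.16 + 1164.67 + 2407.94 + 1519.62 = 5583.38 km

5583 km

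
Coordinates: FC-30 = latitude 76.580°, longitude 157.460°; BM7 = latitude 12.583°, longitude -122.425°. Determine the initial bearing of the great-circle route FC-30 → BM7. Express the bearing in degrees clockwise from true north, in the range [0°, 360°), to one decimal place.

96.7°

Δλ = 80.1150°
y = sin Δλ · cos φ₂ = 0.961492
x = cos φ₁ sin φ₂ − sin φ₁ cos φ₂ cos Δλ = -0.112412
θ = atan2(y, x) = 96.6684° → 96.6684° (mod 360°)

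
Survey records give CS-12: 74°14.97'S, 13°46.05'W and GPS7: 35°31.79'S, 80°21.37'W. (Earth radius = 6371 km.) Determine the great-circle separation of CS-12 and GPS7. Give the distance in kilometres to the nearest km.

5524 km

CS-12: φ = -74.24950°, λ = -13.76750°
GPS7: φ = -35.52983°, λ = -80.35617°
Δφ = 38.7197°,  Δλ = -66.5887°
a = sin²(Δφ/2) + cos φ₁ cos φ₂ sin²(Δλ/2) = 0.176460
c = 2·arcsin(√a) = 0.867047 rad = 49.6781°
d = R·c = 6371 × 0.867047 = 5524.0 km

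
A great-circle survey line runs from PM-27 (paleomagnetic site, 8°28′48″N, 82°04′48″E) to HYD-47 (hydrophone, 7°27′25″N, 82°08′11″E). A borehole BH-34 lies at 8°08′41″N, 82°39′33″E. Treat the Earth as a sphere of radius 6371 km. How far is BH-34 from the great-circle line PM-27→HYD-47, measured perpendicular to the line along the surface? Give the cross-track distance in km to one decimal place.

PM-27: φ = +8.48000°, λ = +82.08000°
HYD-47: φ = +7.45694°, λ = +82.13639°
BH-34: φ = +8.14472°, λ = +82.65917°
δ₁₃ = central angle PM-27→BH-34 = 0.011588 rad  (haversine)
θ₁₃ = bearing PM-27→BH-34 = 120.287°,  θ₁₂ = bearing PM-27→HYD-47 = 176.872°
dₓₜ = R·arcsin(sin δ₁₃ · sin(θ₁₃ − θ₁₂)) = 6371·arcsin(0.01159·sin(-56.584°)) = -61.624 km
|dₓₜ| = 61.624 km

61.6 km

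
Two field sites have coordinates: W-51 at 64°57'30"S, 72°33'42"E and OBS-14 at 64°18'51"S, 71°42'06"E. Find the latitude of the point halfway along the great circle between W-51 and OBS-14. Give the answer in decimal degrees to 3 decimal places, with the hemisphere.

W-51: φ = -64.95833°, λ = +72.56167°
OBS-14: φ = -64.31417°, λ = +71.70167°
Bx = cos φ₂ cos Δλ = 0.433387,  By = cos φ₂ sin Δλ = -0.006506
φₘ = atan2(sin φ₁ + sin φ₂, √((cos φ₁ + Bx)² + By²)) = -64.63687°
λₘ = λ₁ + atan2(By, cos φ₁ + Bx) = 72.12657°

64.637°S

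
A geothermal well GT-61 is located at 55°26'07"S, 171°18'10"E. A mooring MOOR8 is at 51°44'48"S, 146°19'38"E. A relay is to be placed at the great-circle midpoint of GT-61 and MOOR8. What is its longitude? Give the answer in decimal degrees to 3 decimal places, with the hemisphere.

GT-61: φ = -55.43528°, λ = +171.30278°
MOOR8: φ = -51.74667°, λ = +146.32722°
Bx = cos φ₂ cos Δλ = 0.561243,  By = cos φ₂ sin Δλ = -0.261420
φₘ = atan2(sin φ₁ + sin φ₂, √((cos φ₁ + Bx)² + By²)) = -54.24262°
λₘ = λ₁ + atan2(By, cos φ₁ + Bx) = 158.26099°

158.261°E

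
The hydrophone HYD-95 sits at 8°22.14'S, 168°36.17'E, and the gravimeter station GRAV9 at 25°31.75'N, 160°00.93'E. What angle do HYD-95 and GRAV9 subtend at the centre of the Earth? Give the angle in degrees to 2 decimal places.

34.91°

HYD-95: φ = -8.36900°, λ = +168.60283°
GRAV9: φ = +25.52917°, λ = +160.01550°
Δφ = 33.8982°,  Δλ = -8.5873°
a = sin²(Δφ/2) + cos φ₁ cos φ₂ sin²(Δλ/2) = 0.089989
c = 2·arcsin(√a) = 0.609347 rad = 34.9130°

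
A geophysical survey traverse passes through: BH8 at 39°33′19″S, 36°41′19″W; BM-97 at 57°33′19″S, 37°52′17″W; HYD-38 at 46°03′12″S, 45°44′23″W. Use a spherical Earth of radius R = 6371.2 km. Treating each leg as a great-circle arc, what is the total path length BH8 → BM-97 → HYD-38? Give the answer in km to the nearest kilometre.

BH8: φ = -39.55528°, λ = -36.68861°
BM-97: φ = -57.55528°, λ = -37.87139°
HYD-38: φ = -46.05333°, λ = -45.73972°
BH8→BM-97: c = 0.314444 rad, d = 2003.39 km
BM-97→HYD-38: c = 0.217626 rad, d = 1386.54 km
Total = 2003.39 + 1386.54 = 3389.93 km

3390 km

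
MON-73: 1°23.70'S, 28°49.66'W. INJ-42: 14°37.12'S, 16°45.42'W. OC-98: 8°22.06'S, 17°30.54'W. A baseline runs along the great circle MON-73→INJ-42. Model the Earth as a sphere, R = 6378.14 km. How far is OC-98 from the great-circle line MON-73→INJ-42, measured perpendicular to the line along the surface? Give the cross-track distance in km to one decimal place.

414.5 km

MON-73: φ = -1.39500°, λ = -28.82767°
INJ-42: φ = -14.61867°, λ = -16.75700°
OC-98: φ = -8.36767°, λ = -17.50900°
δ₁₃ = central angle MON-73→OC-98 = 0.231307 rad  (haversine)
θ₁₃ = bearing MON-73→OC-98 = 122.112°,  θ₁₂ = bearing MON-73→INJ-42 = 138.570°
dₓₜ = R·arcsin(sin δ₁₃ · sin(θ₁₃ − θ₁₂)) = 6378.14·arcsin(0.22925·sin(-16.457°)) = -414.533 km
|dₓₜ| = 414.533 km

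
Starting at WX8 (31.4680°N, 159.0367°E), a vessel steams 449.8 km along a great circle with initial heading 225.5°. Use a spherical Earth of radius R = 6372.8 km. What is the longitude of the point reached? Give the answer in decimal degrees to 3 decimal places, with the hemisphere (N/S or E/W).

155.753°E

δ = d/R = 449.8/6372.8 = 0.070581 rad
φ₂ = arcsin(sin φ₁ cos δ + cos φ₁ sin δ cos θ)
   = arcsin(0.52202·0.99751 + 0.85293·0.07052·-0.70091) = 28.59154°
λ₂ = λ₁ + atan2(sin θ sin δ cos φ₁, cos δ − sin φ₁ sin φ₂) = 155.75265°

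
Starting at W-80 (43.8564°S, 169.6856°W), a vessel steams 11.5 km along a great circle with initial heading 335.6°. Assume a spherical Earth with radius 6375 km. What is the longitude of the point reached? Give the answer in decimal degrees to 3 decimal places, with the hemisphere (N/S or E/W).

δ = d/R = 11.5/6375 = 0.001804 rad
φ₂ = arcsin(sin φ₁ cos δ + cos φ₁ sin δ cos θ)
   = arcsin(-0.69285·1.00000 + 0.72108·0.00180·0.91068) = -43.76226°
λ₂ = λ₁ + atan2(sin θ sin δ cos φ₁, cos δ − sin φ₁ sin φ₂) = -169.74472°

169.745°W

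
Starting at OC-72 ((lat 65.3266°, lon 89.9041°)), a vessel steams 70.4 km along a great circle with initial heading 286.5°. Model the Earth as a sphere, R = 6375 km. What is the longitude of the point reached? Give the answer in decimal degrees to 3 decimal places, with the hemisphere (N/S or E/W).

δ = d/R = 70.4/6375 = 0.011043 rad
φ₂ = arcsin(sin φ₁ cos δ + cos φ₁ sin δ cos θ)
   = arcsin(0.90870·0.99994 + 0.41745·0.01104·0.28402) = 65.49926°
λ₂ = λ₁ + atan2(sin θ sin δ cos φ₁, cos δ − sin φ₁ sin φ₂) = 88.44108°

88.441°E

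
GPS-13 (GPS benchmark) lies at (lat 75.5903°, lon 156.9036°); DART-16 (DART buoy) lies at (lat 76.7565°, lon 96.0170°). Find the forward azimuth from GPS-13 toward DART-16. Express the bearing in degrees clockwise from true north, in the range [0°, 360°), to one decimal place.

Δλ = -60.8866°
y = sin Δλ · cos φ₂ = -0.200146
x = cos φ₁ sin φ₂ − sin φ₁ cos φ₂ cos Δλ = 0.134281
θ = atan2(y, x) = -56.1418° → 303.8582° (mod 360°)

303.9°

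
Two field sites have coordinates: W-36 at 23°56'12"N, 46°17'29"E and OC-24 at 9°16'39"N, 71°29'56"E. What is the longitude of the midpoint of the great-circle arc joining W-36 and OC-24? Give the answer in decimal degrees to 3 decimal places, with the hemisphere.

W-36: φ = +23.93667°, λ = +46.29139°
OC-24: φ = +9.27750°, λ = +71.49889°
Bx = cos φ₂ cos Δλ = 0.892936,  By = cos φ₂ sin Δλ = 0.420327
φₘ = atan2(sin φ₁ + sin φ₂, √((cos φ₁ + Bx)² + By²)) = 16.99320°
λₘ = λ₁ + atan2(By, cos φ₁ + Bx) = 59.38660°

59.387°E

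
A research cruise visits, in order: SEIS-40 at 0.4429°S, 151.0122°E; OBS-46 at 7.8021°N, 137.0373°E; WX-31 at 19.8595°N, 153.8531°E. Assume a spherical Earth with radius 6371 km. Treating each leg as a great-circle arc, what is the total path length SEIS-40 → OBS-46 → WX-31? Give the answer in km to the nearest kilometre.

4054 km

SEIS-40→OBS-46: c = 0.282576 rad, d = 1800.29 km
OBS-46→WX-31: c = 0.353711 rad, d = 2253.49 km
Total = 1800.29 + 2253.49 = 4053.78 km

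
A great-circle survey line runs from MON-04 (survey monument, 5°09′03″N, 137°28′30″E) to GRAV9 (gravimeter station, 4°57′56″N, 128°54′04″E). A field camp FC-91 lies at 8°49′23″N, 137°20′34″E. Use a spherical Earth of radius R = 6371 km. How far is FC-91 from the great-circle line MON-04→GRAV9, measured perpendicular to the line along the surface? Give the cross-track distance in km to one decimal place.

408.5 km

MON-04: φ = +5.15083°, λ = +137.47500°
GRAV9: φ = +4.96556°, λ = +128.90111°
FC-91: φ = +8.82306°, λ = +137.34278°
δ₁₃ = central angle MON-04→FC-91 = 0.064133 rad  (haversine)
θ₁₃ = bearing MON-04→FC-91 = 357.961°,  θ₁₂ = bearing MON-04→GRAV9 = 269.138°
dₓₜ = R·arcsin(sin δ₁₃ · sin(θ₁₃ − θ₁₂)) = 6371·arcsin(0.06409·sin(88.823°)) = 408.507 km
|dₓₜ| = 408.507 km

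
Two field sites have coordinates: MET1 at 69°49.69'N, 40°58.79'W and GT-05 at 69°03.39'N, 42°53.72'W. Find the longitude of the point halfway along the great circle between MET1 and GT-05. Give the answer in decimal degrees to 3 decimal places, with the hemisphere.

41.955°W

MET1: φ = +69.82817°, λ = -40.97983°
GT-05: φ = +69.05650°, λ = -42.89533°
Bx = cos φ₂ cos Δλ = 0.357247,  By = cos φ₂ sin Δλ = -0.011948
φₘ = atan2(sin φ₁ + sin φ₂, √((cos φ₁ + Bx)² + By²)) = 69.44496°
λₘ = λ₁ + atan2(By, cos φ₁ + Bx) = -41.95478°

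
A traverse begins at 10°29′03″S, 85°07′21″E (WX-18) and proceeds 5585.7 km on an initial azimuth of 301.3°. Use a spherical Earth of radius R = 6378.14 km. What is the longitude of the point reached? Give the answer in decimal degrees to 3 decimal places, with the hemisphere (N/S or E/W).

WX-18: φ = -10.48417°, λ = +85.12250°
δ = d/R = 5585.7/6378.14 = 0.875757 rad
φ₂ = arcsin(sin φ₁ cos δ + cos φ₁ sin δ cos θ)
   = arcsin(-0.18196·0.64042 + 0.98331·0.76803·0.51952) = 16.01039°
λ₂ = λ₁ + atan2(sin θ sin δ cos φ₁, cos δ − sin φ₁ sin φ₂) = 42.06510°

42.065°E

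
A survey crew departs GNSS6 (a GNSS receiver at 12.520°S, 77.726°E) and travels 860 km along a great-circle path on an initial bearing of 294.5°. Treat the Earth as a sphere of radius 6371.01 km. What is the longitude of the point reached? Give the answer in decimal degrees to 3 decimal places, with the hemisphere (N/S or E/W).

δ = d/R = 860/6371.01 = 0.134986 rad
φ₂ = arcsin(sin φ₁ cos δ + cos φ₁ sin δ cos θ)
   = arcsin(-0.21678·0.99090 + 0.97622·0.13458·0.41469) = -9.22590°
λ₂ = λ₁ + atan2(sin θ sin δ cos φ₁, cos δ − sin φ₁ sin φ₂) = 70.59926°

70.599°E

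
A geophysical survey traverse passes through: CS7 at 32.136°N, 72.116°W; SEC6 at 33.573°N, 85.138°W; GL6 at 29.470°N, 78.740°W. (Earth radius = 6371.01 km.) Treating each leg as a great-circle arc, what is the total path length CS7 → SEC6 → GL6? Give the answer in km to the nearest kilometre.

1985 km

CS7→SEC6: c = 0.192433 rad, d = 1225.99 km
SEC6→GL6: c = 0.119073 rad, d = 758.61 km
Total = 1225.99 + 758.61 = 1984.60 km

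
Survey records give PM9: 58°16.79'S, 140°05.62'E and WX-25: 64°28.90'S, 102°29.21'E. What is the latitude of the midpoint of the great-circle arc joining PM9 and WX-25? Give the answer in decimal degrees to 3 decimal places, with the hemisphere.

62.669°S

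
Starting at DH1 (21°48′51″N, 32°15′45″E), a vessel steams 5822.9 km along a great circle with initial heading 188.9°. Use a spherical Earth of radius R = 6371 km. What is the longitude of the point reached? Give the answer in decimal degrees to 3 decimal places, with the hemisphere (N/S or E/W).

24.132°E

DH1: φ = +21.81417°, λ = +32.26250°
δ = d/R = 5822.9/6371 = 0.913970 rad
φ₂ = arcsin(sin φ₁ cos δ + cos φ₁ sin δ cos θ)
   = arcsin(0.37160·0.61061 + 0.92839·0.79193·-0.98796) = -29.96523°
λ₂ = λ₁ + atan2(sin θ sin δ cos φ₁, cos δ − sin φ₁ sin φ₂) = 24.13220°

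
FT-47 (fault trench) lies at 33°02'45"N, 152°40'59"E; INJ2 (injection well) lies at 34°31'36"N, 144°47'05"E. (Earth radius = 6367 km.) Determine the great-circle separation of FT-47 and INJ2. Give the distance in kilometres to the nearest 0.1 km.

FT-47: φ = +33.04583°, λ = +152.68306°
INJ2: φ = +34.52667°, λ = +144.78472°
Δφ = 1.4808°,  Δλ = -7.8983°
a = sin²(Δφ/2) + cos φ₁ cos φ₂ sin²(Δλ/2) = 0.003443
c = 2·arcsin(√a) = 0.117415 rad = 6.7274°
d = R·c = 6367 × 0.117415 = 747.6 km

747.6 km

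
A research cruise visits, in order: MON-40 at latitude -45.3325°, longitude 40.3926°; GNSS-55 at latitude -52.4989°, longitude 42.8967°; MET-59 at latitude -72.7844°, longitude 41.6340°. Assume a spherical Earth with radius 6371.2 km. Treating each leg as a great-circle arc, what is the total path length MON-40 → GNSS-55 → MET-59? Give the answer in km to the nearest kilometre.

3074 km

MON-40→GNSS-55: c = 0.128312 rad, d = 817.50 km
GNSS-55→MET-59: c = 0.354175 rad, d = 2256.52 km
Total = 817.50 + 2256.52 = 3074.02 km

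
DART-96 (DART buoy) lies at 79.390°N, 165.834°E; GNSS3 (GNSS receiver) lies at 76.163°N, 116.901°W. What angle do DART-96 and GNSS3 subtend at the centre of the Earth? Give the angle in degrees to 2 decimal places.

15.40°

Δφ = -3.2270°,  Δλ = 77.2650°
a = sin²(Δφ/2) + cos φ₁ cos φ₂ sin²(Δλ/2) = 0.017957
c = 2·arcsin(√a) = 0.268814 rad = 15.4019°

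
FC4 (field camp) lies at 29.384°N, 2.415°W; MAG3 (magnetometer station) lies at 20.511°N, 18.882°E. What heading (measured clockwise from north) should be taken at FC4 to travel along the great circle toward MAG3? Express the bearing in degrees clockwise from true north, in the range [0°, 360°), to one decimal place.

Δλ = 21.2970°
y = sin Δλ · cos φ₂ = 0.340177
x = cos φ₁ sin φ₂ − sin φ₁ cos φ₂ cos Δλ = -0.122862
θ = atan2(y, x) = 109.8582° → 109.8582° (mod 360°)

109.9°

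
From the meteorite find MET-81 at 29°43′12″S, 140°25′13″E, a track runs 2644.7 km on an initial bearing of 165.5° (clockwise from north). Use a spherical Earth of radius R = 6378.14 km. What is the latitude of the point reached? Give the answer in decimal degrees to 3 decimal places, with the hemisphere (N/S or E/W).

52.418°S

MET-81: φ = -29.72000°, λ = +140.42028°
δ = d/R = 2644.7/6378.14 = 0.414651 rad
φ₂ = arcsin(sin φ₁ cos δ + cos φ₁ sin δ cos θ)
   = arcsin(-0.49576·0.91526 + 0.86846·0.40287·-0.96815) = -52.41800°
λ₂ = λ₁ + atan2(sin θ sin δ cos φ₁, cos δ − sin φ₁ sin φ₂) = 149.94016°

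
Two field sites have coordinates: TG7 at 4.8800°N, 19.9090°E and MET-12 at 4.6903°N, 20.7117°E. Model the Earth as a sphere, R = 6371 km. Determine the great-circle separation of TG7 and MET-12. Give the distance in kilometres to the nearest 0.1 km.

Δφ = -0.1897°,  Δλ = 0.8027°
a = sin²(Δφ/2) + cos φ₁ cos φ₂ sin²(Δλ/2) = 0.000051
c = 2·arcsin(√a) = 0.014348 rad = 0.8221°
d = R·c = 6371 × 0.014348 = 91.4 km

91.4 km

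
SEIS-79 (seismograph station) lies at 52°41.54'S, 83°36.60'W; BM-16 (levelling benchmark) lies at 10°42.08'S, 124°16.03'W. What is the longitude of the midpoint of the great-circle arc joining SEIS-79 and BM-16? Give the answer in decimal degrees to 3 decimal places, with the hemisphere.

SEIS-79: φ = -52.69233°, λ = -83.61000°
BM-16: φ = -10.70133°, λ = -124.26717°
Bx = cos φ₂ cos Δλ = 0.745428,  By = cos φ₂ sin Δλ = -0.640200
φₘ = atan2(sin φ₁ + sin φ₂, √((cos φ₁ + Bx)² + By²)) = -33.26607°
λₘ = λ₁ + atan2(By, cos φ₁ + Bx) = -108.95636°

108.956°W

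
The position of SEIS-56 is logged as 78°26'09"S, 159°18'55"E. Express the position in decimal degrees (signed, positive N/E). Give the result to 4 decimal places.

lat: 78.4358° S → -78.4358°
lon: 159.3153° E → +159.3153°

-78.4358°, +159.3153°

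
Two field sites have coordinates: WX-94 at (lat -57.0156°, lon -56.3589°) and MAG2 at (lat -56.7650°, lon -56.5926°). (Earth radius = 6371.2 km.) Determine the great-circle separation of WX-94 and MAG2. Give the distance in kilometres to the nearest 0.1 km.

Δφ = 0.2506°,  Δλ = -0.2337°
a = sin²(Δφ/2) + cos φ₁ cos φ₂ sin²(Δλ/2) = 0.000006
c = 2·arcsin(√a) = 0.004909 rad = 0.2812°
d = R·c = 6371.2 × 0.004909 = 31.3 km

31.3 km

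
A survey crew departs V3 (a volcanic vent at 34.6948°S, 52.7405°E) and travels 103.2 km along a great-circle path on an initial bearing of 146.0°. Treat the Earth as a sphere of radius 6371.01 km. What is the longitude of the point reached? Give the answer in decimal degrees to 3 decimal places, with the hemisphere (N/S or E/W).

53.378°E

δ = d/R = 103.2/6371.01 = 0.016198 rad
φ₂ = arcsin(sin φ₁ cos δ + cos φ₁ sin δ cos θ)
   = arcsin(-0.56920·0.99987 + 0.82220·0.01620·-0.82904) = -35.46258°
λ₂ = λ₁ + atan2(sin θ sin δ cos φ₁, cos δ − sin φ₁ sin φ₂) = 53.37767°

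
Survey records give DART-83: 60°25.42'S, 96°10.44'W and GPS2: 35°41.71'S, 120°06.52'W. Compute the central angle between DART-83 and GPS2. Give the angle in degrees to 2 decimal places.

29.09°

DART-83: φ = -60.42367°, λ = -96.17400°
GPS2: φ = -35.69517°, λ = -120.10867°
Δφ = 24.7285°,  Δλ = -23.9347°
a = sin²(Δφ/2) + cos φ₁ cos φ₂ sin²(Δλ/2) = 0.063085
c = 2·arcsin(√a) = 0.507772 rad = 29.0932°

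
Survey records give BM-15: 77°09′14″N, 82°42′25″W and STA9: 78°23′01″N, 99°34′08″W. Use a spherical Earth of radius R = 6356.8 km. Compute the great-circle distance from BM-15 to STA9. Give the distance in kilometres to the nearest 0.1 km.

417.4 km

BM-15: φ = +77.15389°, λ = -82.70694°
STA9: φ = +78.38361°, λ = -99.56889°
Δφ = 1.2297°,  Δλ = -16.8619°
a = sin²(Δφ/2) + cos φ₁ cos φ₂ sin²(Δλ/2) = 0.001078
c = 2·arcsin(√a) = 0.065664 rad = 3.7622°
d = R·c = 6356.8 × 0.065664 = 417.4 km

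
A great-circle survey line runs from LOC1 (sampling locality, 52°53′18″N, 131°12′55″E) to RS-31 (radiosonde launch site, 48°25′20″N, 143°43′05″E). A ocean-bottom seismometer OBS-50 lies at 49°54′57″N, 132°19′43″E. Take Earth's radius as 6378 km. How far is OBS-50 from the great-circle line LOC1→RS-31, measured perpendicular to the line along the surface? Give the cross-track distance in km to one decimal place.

LOC1: φ = +52.88833°, λ = +131.21528°
RS-31: φ = +48.42222°, λ = +143.71806°
OBS-50: φ = +49.91583°, λ = +132.32861°
δ₁₃ = central angle LOC1→OBS-50 = 0.053276 rad  (haversine)
θ₁₃ = bearing LOC1→OBS-50 = 166.411°,  θ₁₂ = bearing LOC1→RS-31 = 114.449°
dₓₜ = R·arcsin(sin δ₁₃ · sin(θ₁₃ − θ₁₂)) = 6378·arcsin(0.05325·sin(51.962°)) = 267.573 km
|dₓₜ| = 267.573 km

267.6 km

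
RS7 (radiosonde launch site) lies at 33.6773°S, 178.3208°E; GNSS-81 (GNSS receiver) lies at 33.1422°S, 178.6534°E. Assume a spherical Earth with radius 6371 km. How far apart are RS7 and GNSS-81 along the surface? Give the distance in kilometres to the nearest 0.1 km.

Δφ = 0.5351°,  Δλ = 0.3326°
a = sin²(Δφ/2) + cos φ₁ cos φ₂ sin²(Δλ/2) = 0.000028
c = 2·arcsin(√a) = 0.010522 rad = 0.6028°
d = R·c = 6371 × 0.010522 = 67.0 km

67.0 km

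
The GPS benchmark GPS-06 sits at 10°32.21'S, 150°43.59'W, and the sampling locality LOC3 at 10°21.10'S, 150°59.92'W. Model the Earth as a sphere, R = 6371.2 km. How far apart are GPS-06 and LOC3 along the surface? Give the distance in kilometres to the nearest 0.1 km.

36.2 km

GPS-06: φ = -10.53683°, λ = -150.72650°
LOC3: φ = -10.35167°, λ = -150.99867°
Δφ = 0.1852°,  Δλ = -0.2722°
a = sin²(Δφ/2) + cos φ₁ cos φ₂ sin²(Δλ/2) = 0.000008
c = 2·arcsin(√a) = 0.005680 rad = 0.3255°
d = R·c = 6371.2 × 0.005680 = 36.2 km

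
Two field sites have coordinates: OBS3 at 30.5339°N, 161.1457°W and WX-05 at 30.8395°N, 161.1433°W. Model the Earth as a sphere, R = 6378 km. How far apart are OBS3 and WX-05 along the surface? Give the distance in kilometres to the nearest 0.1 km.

34.0 km

Δφ = 0.3056°,  Δλ = 0.0024°
a = sin²(Δφ/2) + cos φ₁ cos φ₂ sin²(Δλ/2) = 0.000007
c = 2·arcsin(√a) = 0.005334 rad = 0.3056°
d = R·c = 6378 × 0.005334 = 34.0 km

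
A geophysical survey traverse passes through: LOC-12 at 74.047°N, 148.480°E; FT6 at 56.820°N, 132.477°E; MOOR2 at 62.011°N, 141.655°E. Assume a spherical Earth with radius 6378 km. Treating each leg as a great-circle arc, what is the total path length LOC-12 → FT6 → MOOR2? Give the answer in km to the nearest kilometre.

LOC-12→FT6: c = 0.319763 rad, d = 2039.45 km
FT6→MOOR2: c = 0.121644 rad, d = 775.84 km
Total = 2039.45 + 775.84 = 2815.29 km

2815 km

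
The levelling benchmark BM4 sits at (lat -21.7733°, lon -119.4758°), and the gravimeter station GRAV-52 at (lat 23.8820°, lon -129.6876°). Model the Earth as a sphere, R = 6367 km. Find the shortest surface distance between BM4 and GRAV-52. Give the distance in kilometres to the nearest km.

5192 km

Δφ = 45.6553°,  Δλ = -10.2118°
a = sin²(Δφ/2) + cos φ₁ cos φ₂ sin²(Δλ/2) = 0.157239
c = 2·arcsin(√a) = 0.815476 rad = 46.7233°
d = R·c = 6367 × 0.815476 = 5192.1 km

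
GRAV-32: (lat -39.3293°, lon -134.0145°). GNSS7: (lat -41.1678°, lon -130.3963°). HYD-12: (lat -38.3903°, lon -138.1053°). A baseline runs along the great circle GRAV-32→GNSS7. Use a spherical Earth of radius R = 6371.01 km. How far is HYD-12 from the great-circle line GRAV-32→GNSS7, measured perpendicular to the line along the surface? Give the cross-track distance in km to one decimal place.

124.3 km

δ₁₃ = central angle GRAV-32→HYD-12 = 0.057955 rad  (haversine)
θ₁₃ = bearing GRAV-32→HYD-12 = 285.134°,  θ₁₂ = bearing GRAV-32→GNSS7 = 124.813°
dₓₜ = R·arcsin(sin δ₁₃ · sin(θ₁₃ − θ₁₂)) = 6371.01·arcsin(0.05792·sin(160.321°)) = 124.276 km
|dₓₜ| = 124.276 km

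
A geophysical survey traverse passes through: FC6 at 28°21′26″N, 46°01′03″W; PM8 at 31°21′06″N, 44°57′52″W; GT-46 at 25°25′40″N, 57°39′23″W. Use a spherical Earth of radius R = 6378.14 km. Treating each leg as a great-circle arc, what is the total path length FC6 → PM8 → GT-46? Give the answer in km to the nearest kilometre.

1754 km

FC6: φ = +28.35722°, λ = -46.01750°
PM8: φ = +31.35167°, λ = -44.96444°
GT-46: φ = +25.42778°, λ = -57.65639°
FC6→PM8: c = 0.054639 rad, d = 348.49 km
PM8→GT-46: c = 0.220380 rad, d = 1405.61 km
Total = 348.49 + 1405.61 = 1754.11 km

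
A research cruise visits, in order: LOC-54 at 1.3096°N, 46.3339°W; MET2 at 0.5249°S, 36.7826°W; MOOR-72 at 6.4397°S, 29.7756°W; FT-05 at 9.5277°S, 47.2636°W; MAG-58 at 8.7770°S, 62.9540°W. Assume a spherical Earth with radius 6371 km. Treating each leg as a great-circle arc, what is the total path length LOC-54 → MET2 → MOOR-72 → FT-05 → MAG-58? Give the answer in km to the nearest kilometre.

LOC-54→MET2: c = 0.169738 rad, d = 1081.40 km
MET2→MOOR-72: c = 0.159826 rad, d = 1018.25 km
MOOR-72→FT-05: c = 0.306972 rad, d = 1955.72 km
FT-05→MAG-58: c = 0.270656 rad, d = 1724.35 km
Total = 1081.40 + 1018.25 + 1955.72 + 1724.35 = 5779.72 km

5780 km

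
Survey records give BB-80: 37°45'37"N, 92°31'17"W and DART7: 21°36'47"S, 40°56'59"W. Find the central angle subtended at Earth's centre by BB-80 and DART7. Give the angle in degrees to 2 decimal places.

BB-80: φ = +37.76028°, λ = -92.52139°
DART7: φ = -21.61306°, λ = -40.94972°
Δφ = -59.3733°,  Δλ = 51.5717°
a = sin²(Δφ/2) + cos φ₁ cos φ₂ sin²(Δλ/2) = 0.384364
c = 2·arcsin(√a) = 1.337412 rad = 76.6280°

76.63°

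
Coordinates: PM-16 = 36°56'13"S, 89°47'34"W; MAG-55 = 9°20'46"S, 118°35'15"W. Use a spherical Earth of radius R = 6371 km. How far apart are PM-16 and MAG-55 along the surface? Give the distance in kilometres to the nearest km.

4218 km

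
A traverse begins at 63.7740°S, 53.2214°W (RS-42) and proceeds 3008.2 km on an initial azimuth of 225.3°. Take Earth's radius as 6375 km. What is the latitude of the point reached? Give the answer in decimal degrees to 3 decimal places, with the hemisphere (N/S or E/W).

δ = d/R = 3008.2/6375 = 0.471875 rad
φ₂ = arcsin(sin φ₁ cos δ + cos φ₁ sin δ cos θ)
   = arcsin(-0.89706·0.89072 + 0.44191·0.45456·-0.70339) = -70.10529°
λ₂ = λ₁ + atan2(sin θ sin δ cos φ₁, cos δ − sin φ₁ sin φ₂) = -124.93000°

70.105°S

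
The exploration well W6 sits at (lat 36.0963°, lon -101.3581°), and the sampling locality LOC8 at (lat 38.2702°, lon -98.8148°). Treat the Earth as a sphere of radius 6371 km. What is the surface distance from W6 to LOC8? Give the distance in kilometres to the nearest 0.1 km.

Δφ = 2.1739°,  Δλ = 2.5433°
a = sin²(Δφ/2) + cos φ₁ cos φ₂ sin²(Δλ/2) = 0.000672
c = 2·arcsin(√a) = 0.051863 rad = 2.9715°
d = R·c = 6371 × 0.051863 = 330.4 km

330.4 km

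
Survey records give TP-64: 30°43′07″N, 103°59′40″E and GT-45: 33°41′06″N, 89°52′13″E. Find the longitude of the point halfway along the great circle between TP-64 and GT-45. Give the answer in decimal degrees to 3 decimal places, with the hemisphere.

TP-64: φ = +30.71861°, λ = +103.99444°
GT-45: φ = +33.68500°, λ = +89.87028°
Bx = cos φ₂ cos Δλ = 0.806944,  By = cos φ₂ sin Δλ = -0.203052
φₘ = atan2(sin φ₁ + sin φ₂, √((cos φ₁ + Bx)² + By²)) = 32.39883°
λₘ = λ₁ + atan2(By, cos φ₁ + Bx) = 97.04811°

97.048°E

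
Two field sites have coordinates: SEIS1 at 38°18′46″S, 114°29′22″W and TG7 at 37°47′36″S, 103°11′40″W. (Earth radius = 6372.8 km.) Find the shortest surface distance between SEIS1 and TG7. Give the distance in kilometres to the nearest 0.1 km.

990.3 km

SEIS1: φ = -38.31278°, λ = -114.48944°
TG7: φ = -37.79333°, λ = -103.19444°
Δφ = 0.5194°,  Δλ = 11.2950°
a = sin²(Δφ/2) + cos φ₁ cos φ₂ sin²(Δλ/2) = 0.006025
c = 2·arcsin(√a) = 0.155399 rad = 8.9037°
d = R·c = 6372.8 × 0.155399 = 990.3 km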